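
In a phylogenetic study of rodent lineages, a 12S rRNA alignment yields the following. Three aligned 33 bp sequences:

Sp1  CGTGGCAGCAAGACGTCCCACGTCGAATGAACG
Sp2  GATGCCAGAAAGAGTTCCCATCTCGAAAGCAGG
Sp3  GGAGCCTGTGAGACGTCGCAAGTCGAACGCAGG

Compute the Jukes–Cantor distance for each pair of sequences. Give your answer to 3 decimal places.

d(Sp1,Sp2) = 0.441, d(Sp1,Sp3) = 0.441, d(Sp2,Sp3) = 0.441

Sp1–Sp2: 11/33 sites differ → p ≈ 0.333333, d = −0.75 ln(1 − 0.444444) = 0.440839 ≈ 0.441.
Sp1–Sp3: 11/33 sites differ → p ≈ 0.333333, d = −0.75 ln(1 − 0.444444) = 0.440839 ≈ 0.441.
Sp2–Sp3: 11/33 sites differ → p ≈ 0.333333, d = −0.75 ln(1 − 0.444444) = 0.440839 ≈ 0.441.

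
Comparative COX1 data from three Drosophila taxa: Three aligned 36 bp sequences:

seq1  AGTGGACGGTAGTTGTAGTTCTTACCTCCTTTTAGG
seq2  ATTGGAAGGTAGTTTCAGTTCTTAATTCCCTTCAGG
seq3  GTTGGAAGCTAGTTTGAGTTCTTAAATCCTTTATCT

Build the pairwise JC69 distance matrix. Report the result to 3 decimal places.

d(seq1,seq2) = 0.264, d(seq1,seq3) = 0.441, d(seq2,seq3) = 0.304

seq1–seq2: 8/36 sites differ → p ≈ 0.222222, d = −0.75 ln(1 − 0.296296) = 0.263548 ≈ 0.264.
seq1–seq3: 12/36 sites differ → p ≈ 0.333333, d = −0.75 ln(1 − 0.444444) = 0.440839 ≈ 0.441.
seq2–seq3: 9/36 sites differ → p = 0.25, d = −0.75 ln(1 − 0.333333) = 0.304098 ≈ 0.304.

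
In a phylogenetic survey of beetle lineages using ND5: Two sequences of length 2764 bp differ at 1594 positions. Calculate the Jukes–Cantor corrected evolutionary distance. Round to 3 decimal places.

1.099

p = 1594/2764 ≈ 0.5767.
d = −(3/4) ln(1 − 4p/3) = −0.75 ln(1 − 0.768933) = −0.75 ln(0.231067)
  = −0.75 × (-1.465048) = 1.098786 substitutions/site.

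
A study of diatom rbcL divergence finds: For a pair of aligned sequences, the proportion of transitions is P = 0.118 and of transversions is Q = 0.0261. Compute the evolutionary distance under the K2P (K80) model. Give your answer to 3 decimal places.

Under the Kimura two-parameter model, d = −½ ln(1 − 2P − Q) − ¼ ln(1 − 2Q).
1 − 2P − Q = 0.7379, giving −½ ln(0.7379) = 0.151973.
1 − 2Q = 0.9478, giving −¼ ln(0.9478) = 0.013403.
d = 0.151973 + 0.013403 = 0.165376.

0.165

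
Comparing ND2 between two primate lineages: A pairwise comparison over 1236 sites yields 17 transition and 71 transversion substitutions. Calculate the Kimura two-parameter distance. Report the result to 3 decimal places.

P = 17/1236 ≈ 0.013754 and Q = 71/1236 ≈ 0.057443.
Under the Kimura two-parameter model, d = −½ ln(1 − 2P − Q) − ¼ ln(1 − 2Q).
1 − 2P − Q = 0.915049, giving −½ ln(0.915049) = 0.044389.
1 − 2Q = 0.885114, giving −¼ ln(0.885114) = 0.030510.
d = 0.044389 + 0.030510 = 0.074899.

0.075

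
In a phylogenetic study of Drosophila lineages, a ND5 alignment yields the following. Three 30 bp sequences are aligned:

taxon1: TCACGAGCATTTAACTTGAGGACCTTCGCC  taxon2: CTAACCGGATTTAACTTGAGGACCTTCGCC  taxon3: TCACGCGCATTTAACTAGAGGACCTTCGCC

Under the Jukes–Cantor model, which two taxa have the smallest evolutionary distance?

taxon1 and taxon3

taxon1–taxon2: 6/30 differ, p = 0.200, d = 0.233.
taxon1–taxon3: 2/30 differ, p = 0.067, d = 0.070.
taxon2–taxon3: 6/30 differ, p = 0.200, d = 0.233.
The smallest distance is between taxon1 and taxon3.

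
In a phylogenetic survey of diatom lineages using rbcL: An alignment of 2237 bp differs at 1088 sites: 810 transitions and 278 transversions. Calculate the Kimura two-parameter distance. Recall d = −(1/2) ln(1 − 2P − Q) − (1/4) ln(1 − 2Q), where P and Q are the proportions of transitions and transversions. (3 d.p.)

1.015

P = 810/2237 ≈ 0.362092 and Q = 278/2237 ≈ 0.124274.
Under the Kimura two-parameter model, d = −½ ln(1 − 2P − Q) − ¼ ln(1 − 2Q).
1 − 2P − Q = 0.151542, giving −½ ln(0.151542) = 0.943446.
1 − 2Q = 0.751452, giving −¼ ln(0.751452) = 0.071437.
d = 0.943446 + 0.071437 = 1.014883.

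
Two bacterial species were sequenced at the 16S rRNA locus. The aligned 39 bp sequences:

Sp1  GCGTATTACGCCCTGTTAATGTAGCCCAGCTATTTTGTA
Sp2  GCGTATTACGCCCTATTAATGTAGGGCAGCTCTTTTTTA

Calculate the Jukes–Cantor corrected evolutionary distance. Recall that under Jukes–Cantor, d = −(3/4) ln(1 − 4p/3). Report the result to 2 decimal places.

The sequences differ at 5 of 39 sites (15, 25, 26, 32, 37), so p = 5/39 ≈ 0.128205.
d = −(3/4) ln(1 − 4p/3) = −0.75 ln(1 − 0.17094) = −0.75 ln(0.82906)
  = −0.75 × (-0.187463) = 0.140597 substitutions/site.

0.14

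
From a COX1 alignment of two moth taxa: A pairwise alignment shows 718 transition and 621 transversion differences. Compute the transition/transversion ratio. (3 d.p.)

1.156

R = 718/621 = 1.156199… ≈ 1.156 (to 3 d.p.).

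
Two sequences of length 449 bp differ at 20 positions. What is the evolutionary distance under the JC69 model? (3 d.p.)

p = 20/449 ≈ 0.044543.
d = −(3/4) ln(1 − 4p/3) = −0.75 ln(1 − 0.059391) = −0.75 ln(0.940609)
  = −0.75 × (-0.061228) = 0.045921 substitutions/site.

0.046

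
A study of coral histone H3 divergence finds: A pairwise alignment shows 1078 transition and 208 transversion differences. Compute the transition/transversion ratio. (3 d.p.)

5.183

R = 1078/208 = 5.182692… ≈ 5.183 (to 3 d.p.).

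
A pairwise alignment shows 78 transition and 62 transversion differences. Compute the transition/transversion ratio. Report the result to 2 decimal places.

1.26

R = 78/62 = 1.258064… ≈ 1.26 (to 2 d.p.).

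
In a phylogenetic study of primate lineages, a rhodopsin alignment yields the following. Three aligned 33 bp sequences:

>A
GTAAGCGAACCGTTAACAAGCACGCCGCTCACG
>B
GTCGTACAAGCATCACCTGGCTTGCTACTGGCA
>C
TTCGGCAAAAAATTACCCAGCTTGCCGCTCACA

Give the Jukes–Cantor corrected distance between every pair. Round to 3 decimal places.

A–B: 18/33 sites differ → p ≈ 0.545455, d = −0.75 ln(1 − 0.727273) = 0.974463 ≈ 0.974.
A–C: 12/33 sites differ → p ≈ 0.363636, d = −0.75 ln(1 − 0.484848) = 0.497470 ≈ 0.497.
B–C: 13/33 sites differ → p ≈ 0.393939, d = −0.75 ln(1 − 0.525252) = 0.558728 ≈ 0.559.

d(A,B) = 0.974, d(A,C) = 0.497, d(B,C) = 0.559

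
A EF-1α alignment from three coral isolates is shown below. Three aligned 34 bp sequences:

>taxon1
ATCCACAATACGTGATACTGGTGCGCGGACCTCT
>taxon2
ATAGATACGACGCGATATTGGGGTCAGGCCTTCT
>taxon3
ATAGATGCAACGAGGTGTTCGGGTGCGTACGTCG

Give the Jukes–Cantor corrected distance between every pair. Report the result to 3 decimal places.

taxon1–taxon2: 13/34 sites differ → p ≈ 0.382353, d = −0.75 ln(1 − 0.509804) = 0.534712 ≈ 0.535.
taxon1–taxon3: 16/34 sites differ → p ≈ 0.470588, d = −0.75 ln(1 − 0.627451) = 0.740540 ≈ 0.741.
taxon2–taxon3: 12/34 sites differ → p ≈ 0.352941, d = −0.75 ln(1 − 0.470588) = 0.476991 ≈ 0.477.

d(taxon1,taxon2) = 0.535, d(taxon1,taxon3) = 0.741, d(taxon2,taxon3) = 0.477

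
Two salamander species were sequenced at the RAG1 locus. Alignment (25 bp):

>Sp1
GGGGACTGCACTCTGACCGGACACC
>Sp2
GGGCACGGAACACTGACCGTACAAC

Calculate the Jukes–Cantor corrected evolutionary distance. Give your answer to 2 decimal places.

The sequences differ at 6 of 25 sites (4, 7, 9, 12, 20, 24), so p = 6/25 = 0.24.
d = −(3/4) ln(1 − 4p/3) = −0.75 ln(1 − 0.32) = −0.75 ln(0.68)
  = −0.75 × (-0.385662) = 0.289247 substitutions/site.

0.29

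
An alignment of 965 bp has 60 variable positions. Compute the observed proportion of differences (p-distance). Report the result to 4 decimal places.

p = 60/965 = 0.062176… ≈ 0.0622 (to 4 d.p.).

0.0622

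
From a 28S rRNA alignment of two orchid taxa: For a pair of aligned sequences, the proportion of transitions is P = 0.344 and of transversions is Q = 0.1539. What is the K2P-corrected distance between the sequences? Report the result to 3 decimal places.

1.014

Under the Kimura two-parameter model, d = −½ ln(1 − 2P − Q) − ¼ ln(1 − 2Q).
1 − 2P − Q = 0.1581, giving −½ ln(0.1581) = 0.922264.
1 − 2Q = 0.6922, giving −¼ ln(0.6922) = 0.091970.
d = 0.922264 + 0.091970 = 1.014234.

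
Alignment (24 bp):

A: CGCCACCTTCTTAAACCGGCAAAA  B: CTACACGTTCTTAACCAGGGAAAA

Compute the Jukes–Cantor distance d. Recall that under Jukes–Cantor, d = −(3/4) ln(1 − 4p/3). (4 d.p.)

0.3041

The sequences differ at 6 of 24 sites (2, 3, 7, 15, 17, 20), so p = 6/24 = 0.25.
d = −(3/4) ln(1 − 4p/3) = −0.75 ln(1 − 0.333333) = −0.75 ln(0.666667)
  = −0.75 × (-0.405465) = 0.304099 substitutions/site.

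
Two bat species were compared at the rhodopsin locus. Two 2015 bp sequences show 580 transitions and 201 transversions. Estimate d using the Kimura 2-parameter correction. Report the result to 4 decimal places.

0.6183

P = 580/2015 ≈ 0.287841 and Q = 201/2015 ≈ 0.099752.
Under the Kimura two-parameter model, d = −½ ln(1 − 2P − Q) − ¼ ln(1 − 2Q).
1 − 2P − Q = 0.324566, giving −½ ln(0.324566) = 0.562633.
1 − 2Q = 0.800496, giving −¼ ln(0.800496) = 0.055631.
d = 0.562633 + 0.055631 = 0.618264.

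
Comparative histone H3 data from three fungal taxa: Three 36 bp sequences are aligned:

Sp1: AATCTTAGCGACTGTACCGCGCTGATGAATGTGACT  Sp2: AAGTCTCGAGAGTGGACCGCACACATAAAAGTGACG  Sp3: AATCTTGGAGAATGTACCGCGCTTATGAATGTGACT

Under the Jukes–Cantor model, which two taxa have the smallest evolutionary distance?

Sp1 and Sp3

Sp1–Sp2: 13/36 differ, p = 0.361, d = 0.493.
Sp1–Sp3: 4/36 differ, p = 0.111, d = 0.120.
Sp2–Sp3: 12/36 differ, p = 0.333, d = 0.441.
The smallest distance is between Sp1 and Sp3.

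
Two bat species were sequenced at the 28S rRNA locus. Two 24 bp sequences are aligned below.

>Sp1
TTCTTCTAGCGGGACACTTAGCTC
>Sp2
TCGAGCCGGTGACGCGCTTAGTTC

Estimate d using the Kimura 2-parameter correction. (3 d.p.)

0.997

Of 24 sites, 8 differences are transitions and 4 are transversions, so P = 8/24 ≈ 0.333333 and Q = 4/24 ≈ 0.166667.
Under the Kimura two-parameter model, d = −½ ln(1 − 2P − Q) − ¼ ln(1 − 2Q).
1 − 2P − Q = 0.166667, giving −½ ln(0.166667) = 0.895879.
1 − 2Q = 0.666666, giving −¼ ln(0.666666) = 0.101367.
d = 0.895879 + 0.101367 = 0.997246.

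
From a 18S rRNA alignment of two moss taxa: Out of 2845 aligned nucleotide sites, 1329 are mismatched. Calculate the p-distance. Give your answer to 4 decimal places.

p = 1329/2845 = 0.467135… ≈ 0.4671 (to 4 d.p.).

0.4671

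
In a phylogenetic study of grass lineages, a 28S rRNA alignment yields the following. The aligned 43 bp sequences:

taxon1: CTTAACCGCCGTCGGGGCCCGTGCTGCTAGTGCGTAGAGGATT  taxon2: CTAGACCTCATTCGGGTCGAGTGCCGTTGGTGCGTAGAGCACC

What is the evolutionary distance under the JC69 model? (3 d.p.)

0.427

The sequences differ at 14 of 43 sites, so p = 14/43 ≈ 0.325581.
d = −(3/4) ln(1 − 4p/3) = −0.75 ln(1 − 0.434108) = −0.75 ln(0.565892)
  = −0.75 × (-0.569352) = 0.427014 substitutions/site.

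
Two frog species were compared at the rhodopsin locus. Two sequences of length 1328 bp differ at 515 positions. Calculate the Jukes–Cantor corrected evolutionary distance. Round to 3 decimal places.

p = 515/1328 ≈ 0.387801.
d = −(3/4) ln(1 − 4p/3) = −0.75 ln(1 − 0.517068) = −0.75 ln(0.482932)
  = −0.75 × (-0.727879) = 0.545909 substitutions/site.

0.546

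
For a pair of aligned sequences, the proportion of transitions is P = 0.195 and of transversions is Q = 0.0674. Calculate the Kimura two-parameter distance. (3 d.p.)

0.342

Under the Kimura two-parameter model, d = −½ ln(1 − 2P − Q) − ¼ ln(1 − 2Q).
1 − 2P − Q = 0.5426, giving −½ ln(0.5426) = 0.305691.
1 − 2Q = 0.8652, giving −¼ ln(0.8652) = 0.036199.
d = 0.305691 + 0.036199 = 0.341890.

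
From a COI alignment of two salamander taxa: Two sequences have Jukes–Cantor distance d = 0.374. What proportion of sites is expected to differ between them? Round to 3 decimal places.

p = (3/4)(1 − e^(−4d/3)) = 0.75 × (1 − e^(-0.498667)) = 0.75 × (1 − 0.607340) = 0.294495.

0.294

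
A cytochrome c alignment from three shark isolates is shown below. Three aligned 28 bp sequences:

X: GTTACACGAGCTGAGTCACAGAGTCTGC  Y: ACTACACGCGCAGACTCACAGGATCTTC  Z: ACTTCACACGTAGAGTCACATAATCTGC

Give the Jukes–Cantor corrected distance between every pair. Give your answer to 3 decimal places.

X–Y: 8/28 sites differ → p ≈ 0.285714, d = −0.75 ln(1 − 0.380952) = 0.359679 ≈ 0.360.
X–Z: 9/28 sites differ → p ≈ 0.321429, d = −0.75 ln(1 − 0.428572) = 0.419713 ≈ 0.420.
Y–Z: 7/28 sites differ → p = 0.25, d = −0.75 ln(1 − 0.333333) = 0.304098 ≈ 0.304.

d(X,Y) = 0.360, d(X,Z) = 0.420, d(Y,Z) = 0.304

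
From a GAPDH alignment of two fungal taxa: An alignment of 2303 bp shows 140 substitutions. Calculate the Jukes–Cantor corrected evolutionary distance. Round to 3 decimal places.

p = 140/2303 ≈ 0.06079.
d = −(3/4) ln(1 − 4p/3) = −0.75 ln(1 − 0.081053) = −0.75 ln(0.918947)
  = −0.75 × (-0.084527) = 0.063395 substitutions/site.

0.063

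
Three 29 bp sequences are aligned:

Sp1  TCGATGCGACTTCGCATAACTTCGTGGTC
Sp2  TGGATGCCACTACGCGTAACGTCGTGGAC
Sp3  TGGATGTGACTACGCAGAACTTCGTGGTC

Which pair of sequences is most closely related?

Sp1–Sp2: 6/29 differ, p = 0.207, d = 0.242.
Sp1–Sp3: 4/29 differ, p = 0.138, d = 0.152.
Sp2–Sp3: 6/29 differ, p = 0.207, d = 0.242.
The smallest distance is between Sp1 and Sp3.

Sp1 and Sp3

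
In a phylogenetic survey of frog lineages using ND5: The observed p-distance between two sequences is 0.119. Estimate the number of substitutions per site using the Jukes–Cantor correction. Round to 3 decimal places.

d = −(3/4) ln(1 − 4p/3) = −0.75 ln(1 − 0.158667) = −0.75 ln(0.841333)
  = −0.75 × (-0.172768) = 0.129576 substitutions/site.

0.130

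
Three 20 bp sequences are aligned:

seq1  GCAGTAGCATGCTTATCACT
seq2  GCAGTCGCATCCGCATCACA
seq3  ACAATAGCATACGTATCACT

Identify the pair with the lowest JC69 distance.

seq1 and seq3

seq1–seq2: 5/20 differ, p = 0.250, d = 0.304.
seq1–seq3: 4/20 differ, p = 0.200, d = 0.233.
seq2–seq3: 6/20 differ, p = 0.300, d = 0.383.
The smallest distance is between seq1 and seq3.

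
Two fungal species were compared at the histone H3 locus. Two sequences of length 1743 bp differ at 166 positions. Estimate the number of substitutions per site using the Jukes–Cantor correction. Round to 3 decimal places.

0.102

p = 166/1743 ≈ 0.095238.
d = −(3/4) ln(1 − 4p/3) = −0.75 ln(1 − 0.126984) = −0.75 ln(0.873016)
  = −0.75 × (-0.135801) = 0.101851 substitutions/site.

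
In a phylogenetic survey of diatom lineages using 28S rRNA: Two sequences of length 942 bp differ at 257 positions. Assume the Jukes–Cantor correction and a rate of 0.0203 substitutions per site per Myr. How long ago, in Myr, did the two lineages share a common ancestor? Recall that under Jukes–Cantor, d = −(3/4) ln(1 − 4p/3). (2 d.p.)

8.35

p = 257/942 ≈ 0.272824.
d = −(3/4) ln(1 − 4p/3) = −0.75 ln(1 − 0.363765) = −0.75 ln(0.636235)
  = −0.75 × (-0.452187) = 0.339140 substitutions/site.
Under a molecular clock d = 2μt, so t = d/(2μ) = 0.339140 / (2 × 0.0203) = 8.35 Myr.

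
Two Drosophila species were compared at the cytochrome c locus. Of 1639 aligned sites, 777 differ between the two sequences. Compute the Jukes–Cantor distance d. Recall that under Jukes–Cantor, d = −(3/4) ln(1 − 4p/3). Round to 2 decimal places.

p = 777/1639 ≈ 0.47407.
d = −(3/4) ln(1 − 4p/3) = −0.75 ln(1 − 0.632093) = −0.75 ln(0.367907)
  = −0.75 × (-0.999925) = 0.749944 substitutions/site.

0.75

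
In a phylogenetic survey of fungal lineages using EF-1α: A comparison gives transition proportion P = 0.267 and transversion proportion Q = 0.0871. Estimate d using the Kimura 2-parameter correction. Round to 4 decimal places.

Under the Kimura two-parameter model, d = −½ ln(1 − 2P − Q) − ¼ ln(1 − 2Q).
1 − 2P − Q = 0.3789, giving −½ ln(0.3789) = 0.485241.
1 − 2Q = 0.8258, giving −¼ ln(0.8258) = 0.047851.
d = 0.485241 + 0.047851 = 0.533092.

0.5331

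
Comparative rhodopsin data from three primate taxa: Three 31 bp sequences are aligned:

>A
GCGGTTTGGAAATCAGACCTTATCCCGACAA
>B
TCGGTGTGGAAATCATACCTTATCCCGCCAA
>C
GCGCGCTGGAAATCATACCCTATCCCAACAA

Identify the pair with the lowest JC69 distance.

A–B: 4/31 differ, p = 0.129, d = 0.142.
A–C: 6/31 differ, p = 0.194, d = 0.224.
B–C: 7/31 differ, p = 0.226, d = 0.269.
The smallest distance is between A and B.

A and B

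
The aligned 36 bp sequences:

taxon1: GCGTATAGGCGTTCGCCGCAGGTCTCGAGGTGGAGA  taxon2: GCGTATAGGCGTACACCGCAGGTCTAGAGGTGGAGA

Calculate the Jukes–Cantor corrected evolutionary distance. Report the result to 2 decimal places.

0.09

The sequences differ at 3 of 36 sites (13, 15, 26), so p = 3/36 ≈ 0.083333.
d = −(3/4) ln(1 − 4p/3) = −0.75 ln(1 − 0.111111) = −0.75 ln(0.888889)
  = −0.75 × (-0.117783) = 0.088337 substitutions/site.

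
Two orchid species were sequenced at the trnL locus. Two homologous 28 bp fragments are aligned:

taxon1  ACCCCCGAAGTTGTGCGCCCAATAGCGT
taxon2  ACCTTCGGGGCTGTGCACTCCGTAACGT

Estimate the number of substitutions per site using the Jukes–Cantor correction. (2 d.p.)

0.48

The sequences differ at 10 of 28 sites (4, 5, 8, 9, 11, 17, 19, 21, 22, 25), so p = 10/28 ≈ 0.357143.
d = −(3/4) ln(1 − 4p/3) = −0.75 ln(1 − 0.476191) = −0.75 ln(0.523809)
  = −0.75 × (-0.646628) = 0.484971 substitutions/site.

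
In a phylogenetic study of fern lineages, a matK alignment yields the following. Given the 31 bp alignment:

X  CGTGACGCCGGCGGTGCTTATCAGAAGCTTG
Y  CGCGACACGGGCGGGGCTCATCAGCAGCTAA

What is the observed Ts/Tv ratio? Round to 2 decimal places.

1.00

Transitions are A↔G and C↔T; transversions are all other mismatches.
Transitions: 4. Transversions: 4.
R = 4/4 = 1.00.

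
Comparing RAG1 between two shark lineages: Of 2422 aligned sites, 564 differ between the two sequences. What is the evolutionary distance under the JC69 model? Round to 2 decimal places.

0.28

p = 564/2422 ≈ 0.232865.
d = −(3/4) ln(1 − 4p/3) = −0.75 ln(1 − 0.310487) = −0.75 ln(0.689513)
  = −0.75 × (-0.371770) = 0.278828 substitutions/site.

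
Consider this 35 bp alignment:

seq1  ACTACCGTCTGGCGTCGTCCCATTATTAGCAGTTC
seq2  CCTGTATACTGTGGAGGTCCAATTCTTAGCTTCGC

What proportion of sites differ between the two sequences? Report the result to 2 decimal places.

The sequences differ at 16 of 35 positions.
p = 16/35 = 0.457142… ≈ 0.46 (to 2 d.p.).

0.46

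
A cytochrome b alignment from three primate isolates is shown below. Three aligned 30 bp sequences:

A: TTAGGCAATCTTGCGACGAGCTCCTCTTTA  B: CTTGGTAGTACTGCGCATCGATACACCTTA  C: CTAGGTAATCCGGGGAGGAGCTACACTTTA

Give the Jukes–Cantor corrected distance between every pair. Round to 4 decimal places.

A–B: 14/30 sites differ → p ≈ 0.466667, d = −0.75 ln(1 − 0.622223) = 0.730088 ≈ 0.7301.
A–C: 8/30 sites differ → p ≈ 0.266667, d = −0.75 ln(1 − 0.355556) = 0.329526 ≈ 0.3295.
B–C: 11/30 sites differ → p ≈ 0.366667, d = −0.75 ln(1 − 0.488889) = 0.503376 ≈ 0.5034.

d(A,B) = 0.7301, d(A,C) = 0.3295, d(B,C) = 0.5034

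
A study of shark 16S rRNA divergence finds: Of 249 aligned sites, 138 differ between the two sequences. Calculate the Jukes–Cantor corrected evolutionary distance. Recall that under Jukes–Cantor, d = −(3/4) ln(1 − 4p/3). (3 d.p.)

p = 138/249 ≈ 0.554217.
d = −(3/4) ln(1 − 4p/3) = −0.75 ln(1 − 0.738956) = −0.75 ln(0.261044)
  = −0.75 × (-1.343066) = 1.007300 substitutions/site.

1.007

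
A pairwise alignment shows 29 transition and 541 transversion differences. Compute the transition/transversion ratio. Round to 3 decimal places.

0.054

R = 29/541 = 0.053604… ≈ 0.054 (to 3 d.p.).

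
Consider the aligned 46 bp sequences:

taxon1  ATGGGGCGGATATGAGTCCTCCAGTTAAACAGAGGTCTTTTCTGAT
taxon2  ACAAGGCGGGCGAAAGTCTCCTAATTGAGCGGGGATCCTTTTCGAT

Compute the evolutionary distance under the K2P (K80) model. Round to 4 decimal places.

0.9525

Of 46 sites, 19 differences are transitions and 1 are transversions, so P = 19/46 ≈ 0.413043 and Q = 1/46 ≈ 0.021739.
Under the Kimura two-parameter model, d = −½ ln(1 − 2P − Q) − ¼ ln(1 − 2Q).
1 − 2P − Q = 0.152175, giving −½ ln(0.152175) = 0.941362.
1 − 2Q = 0.956522, giving −¼ ln(0.956522) = 0.011113.
d = 0.941362 + 0.011113 = 0.952475.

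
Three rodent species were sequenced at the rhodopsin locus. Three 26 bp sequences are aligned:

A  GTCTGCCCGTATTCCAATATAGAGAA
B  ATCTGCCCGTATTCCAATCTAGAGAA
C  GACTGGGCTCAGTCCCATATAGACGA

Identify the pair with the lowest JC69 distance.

A and B

A–B: 2/26 differ, p = 0.077, d = 0.081.
A–C: 9/26 differ, p = 0.346, d = 0.464.
B–C: 11/26 differ, p = 0.423, d = 0.623.
The smallest distance is between A and B.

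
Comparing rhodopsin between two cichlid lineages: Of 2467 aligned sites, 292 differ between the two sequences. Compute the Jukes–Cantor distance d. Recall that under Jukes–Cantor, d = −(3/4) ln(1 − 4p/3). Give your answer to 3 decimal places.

p = 292/2467 ≈ 0.118362.
d = −(3/4) ln(1 − 4p/3) = −0.75 ln(1 − 0.157816) = −0.75 ln(0.842184)
  = −0.75 × (-0.171757) = 0.128818 substitutions/site.

0.129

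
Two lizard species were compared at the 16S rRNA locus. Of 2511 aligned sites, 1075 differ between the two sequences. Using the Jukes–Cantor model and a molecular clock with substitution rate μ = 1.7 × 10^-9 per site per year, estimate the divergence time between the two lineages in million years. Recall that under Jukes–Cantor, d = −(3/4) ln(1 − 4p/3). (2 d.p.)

186.59

p = 1075/2511 ≈ 0.428116.
d = −(3/4) ln(1 − 4p/3) = −0.75 ln(1 − 0.570821) = −0.75 ln(0.429179)
  = −0.75 × (-0.845881) = 0.634411 substitutions/site.
Under a molecular clock d = 2μt, so t = d/(2μ) = 0.634411 / (2 × 1.7 × 10^-9) = 186.59 million years.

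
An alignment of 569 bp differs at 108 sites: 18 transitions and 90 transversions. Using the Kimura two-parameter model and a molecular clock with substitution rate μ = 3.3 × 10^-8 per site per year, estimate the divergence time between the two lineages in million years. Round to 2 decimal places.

P = 18/569 ≈ 0.031634 and Q = 90/569 ≈ 0.158172.
Under the Kimura two-parameter model, d = −½ ln(1 − 2P − Q) − ¼ ln(1 − 2Q).
1 − 2P − Q = 0.77856, giving −½ ln(0.77856) = 0.125155.
1 − 2Q = 0.683656, giving −¼ ln(0.683656) = 0.095075.
d = 0.125155 + 0.095075 = 0.220230.
Under a molecular clock d = 2μt, so t = d/(2μ) = 0.220230 / (2 × 3.3 × 10^-8) = 3.34 million years.

3.34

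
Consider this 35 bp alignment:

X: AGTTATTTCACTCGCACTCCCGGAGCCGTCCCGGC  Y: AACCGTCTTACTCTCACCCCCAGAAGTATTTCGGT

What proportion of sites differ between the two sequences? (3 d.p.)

0.457

The sequences differ at 16 of 35 positions.
p = 16/35 = 0.457142… ≈ 0.457 (to 3 d.p.).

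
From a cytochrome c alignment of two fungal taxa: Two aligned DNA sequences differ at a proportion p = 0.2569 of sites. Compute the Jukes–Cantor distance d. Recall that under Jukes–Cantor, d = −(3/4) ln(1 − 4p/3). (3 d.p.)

0.315

d = −(3/4) ln(1 − 4p/3) = −0.75 ln(1 − 0.342533) = −0.75 ln(0.657467)
  = −0.75 × (-0.419361) = 0.314521 substitutions/site.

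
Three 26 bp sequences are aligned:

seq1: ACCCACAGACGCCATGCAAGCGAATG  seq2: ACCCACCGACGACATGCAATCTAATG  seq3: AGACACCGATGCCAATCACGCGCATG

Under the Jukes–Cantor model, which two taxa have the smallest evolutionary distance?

seq1 and seq2

seq1–seq2: 4/26 differ, p = 0.154, d = 0.172.
seq1–seq3: 8/26 differ, p = 0.308, d = 0.396.
seq2–seq3: 10/26 differ, p = 0.385, d = 0.539.
The smallest distance is between seq1 and seq2.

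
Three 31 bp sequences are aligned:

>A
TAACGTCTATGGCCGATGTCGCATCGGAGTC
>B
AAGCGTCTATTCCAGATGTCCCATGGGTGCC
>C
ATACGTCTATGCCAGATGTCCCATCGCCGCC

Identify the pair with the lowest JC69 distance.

A–B: 9/31 differ, p = 0.290, d = 0.367.
A–C: 8/31 differ, p = 0.258, d = 0.316.
B–C: 6/31 differ, p = 0.194, d = 0.224.
The smallest distance is between B and C.

B and C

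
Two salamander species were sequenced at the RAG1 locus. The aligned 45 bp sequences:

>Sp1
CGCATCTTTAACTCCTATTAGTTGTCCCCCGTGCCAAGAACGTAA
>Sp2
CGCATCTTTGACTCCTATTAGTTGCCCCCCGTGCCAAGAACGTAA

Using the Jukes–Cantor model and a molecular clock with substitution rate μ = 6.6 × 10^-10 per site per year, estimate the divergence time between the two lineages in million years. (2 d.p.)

The sequences differ at 2 of 45 sites (10, 25), so p = 2/45 ≈ 0.044444.
d = −(3/4) ln(1 − 4p/3) = −0.75 ln(1 − 0.059259) = −0.75 ln(0.940741)
  = −0.75 × (-0.061087) = 0.045815 substitutions/site.
Under a molecular clock d = 2μt, so t = d/(2μ) = 0.045815 / (2 × 6.6 × 10^-10) = 34.71 million years.

34.71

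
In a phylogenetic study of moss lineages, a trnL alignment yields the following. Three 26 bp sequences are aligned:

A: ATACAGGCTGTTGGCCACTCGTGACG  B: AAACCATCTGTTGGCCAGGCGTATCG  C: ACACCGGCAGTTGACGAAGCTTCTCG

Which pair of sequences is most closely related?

A–B: 8/26 differ, p = 0.308, d = 0.396.
A–C: 10/26 differ, p = 0.385, d = 0.539.
B–C: 9/26 differ, p = 0.346, d = 0.464.
The smallest distance is between A and B.

A and B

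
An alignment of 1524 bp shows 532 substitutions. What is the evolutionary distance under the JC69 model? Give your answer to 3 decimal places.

0.470

p = 532/1524 ≈ 0.349081.
d = −(3/4) ln(1 − 4p/3) = −0.75 ln(1 − 0.465441) = −0.75 ln(0.534559)
  = −0.75 × (-0.626313) = 0.469735 substitutions/site.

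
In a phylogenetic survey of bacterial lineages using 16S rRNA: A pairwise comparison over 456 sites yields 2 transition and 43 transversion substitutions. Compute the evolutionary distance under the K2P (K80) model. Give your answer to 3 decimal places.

P = 2/456 ≈ 0.004386 and Q = 43/456 ≈ 0.094298.
Under the Kimura two-parameter model, d = −½ ln(1 − 2P − Q) − ¼ ln(1 − 2Q).
1 − 2P − Q = 0.89693, giving −½ ln(0.89693) = 0.054389.
1 − 2Q = 0.811404, giving −¼ ln(0.811404) = 0.052247.
d = 0.054389 + 0.052247 = 0.106636.

0.107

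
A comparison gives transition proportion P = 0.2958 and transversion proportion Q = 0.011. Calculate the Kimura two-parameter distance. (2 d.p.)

0.47

Under the Kimura two-parameter model, d = −½ ln(1 − 2P − Q) − ¼ ln(1 − 2Q).
1 − 2P − Q = 0.3974, giving −½ ln(0.3974) = 0.461406.
1 − 2Q = 0.978, giving −¼ ln(0.978) = 0.005561.
d = 0.461406 + 0.005561 = 0.466967.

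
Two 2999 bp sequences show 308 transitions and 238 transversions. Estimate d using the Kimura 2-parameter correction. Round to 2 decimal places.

0.21

P = 308/2999 ≈ 0.102701 and Q = 238/2999 ≈ 0.07936.
Under the Kimura two-parameter model, d = −½ ln(1 − 2P − Q) − ¼ ln(1 − 2Q).
1 − 2P − Q = 0.715238, giving −½ ln(0.715238) = 0.167570.
1 − 2Q = 0.84128, giving −¼ ln(0.84128) = 0.043208.
d = 0.167570 + 0.043208 = 0.210778.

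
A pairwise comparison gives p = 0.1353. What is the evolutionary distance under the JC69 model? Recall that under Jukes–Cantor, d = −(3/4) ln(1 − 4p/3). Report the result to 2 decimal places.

d = −(3/4) ln(1 − 4p/3) = −0.75 ln(1 − 0.1804) = −0.75 ln(0.8196)
  = −0.75 × (-0.198939) = 0.149204 substitutions/site.

0.15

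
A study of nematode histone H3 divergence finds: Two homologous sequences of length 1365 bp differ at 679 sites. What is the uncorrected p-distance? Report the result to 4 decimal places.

0.4974

p = 679/1365 = 0.497435… ≈ 0.4974 (to 4 d.p.).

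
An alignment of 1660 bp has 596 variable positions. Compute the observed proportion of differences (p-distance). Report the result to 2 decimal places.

p = 596/1660 = 0.359036… ≈ 0.36 (to 2 d.p.).

0.36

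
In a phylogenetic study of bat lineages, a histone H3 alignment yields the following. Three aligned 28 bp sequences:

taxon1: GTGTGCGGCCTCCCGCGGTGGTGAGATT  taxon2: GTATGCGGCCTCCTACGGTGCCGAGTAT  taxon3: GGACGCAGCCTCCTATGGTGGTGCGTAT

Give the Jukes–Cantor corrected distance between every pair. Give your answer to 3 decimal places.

taxon1–taxon2: 7/28 sites differ → p = 0.25, d = −0.75 ln(1 − 0.333333) = 0.304098 ≈ 0.304.
taxon1–taxon3: 10/28 sites differ → p ≈ 0.357143, d = −0.75 ln(1 − 0.476191) = 0.484971 ≈ 0.485.
taxon2–taxon3: 7/28 sites differ → p = 0.25, d = −0.75 ln(1 − 0.333333) = 0.304098 ≈ 0.304.

d(taxon1,taxon2) = 0.304, d(taxon1,taxon3) = 0.485, d(taxon2,taxon3) = 0.304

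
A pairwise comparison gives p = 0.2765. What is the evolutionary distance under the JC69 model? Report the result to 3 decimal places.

0.345

d = −(3/4) ln(1 − 4p/3) = −0.75 ln(1 − 0.368667) = −0.75 ln(0.631333)
  = −0.75 × (-0.459922) = 0.344942 substitutions/site.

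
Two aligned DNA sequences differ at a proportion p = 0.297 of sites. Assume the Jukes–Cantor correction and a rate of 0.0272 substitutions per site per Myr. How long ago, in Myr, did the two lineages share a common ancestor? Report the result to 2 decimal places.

6.95

d = −(3/4) ln(1 − 4p/3) = −0.75 ln(1 − 0.396) = −0.75 ln(0.604)
  = −0.75 × (-0.504181) = 0.378136 substitutions/site.
Under a molecular clock d = 2μt, so t = d/(2μ) = 0.378136 / (2 × 0.0272) = 6.95 Myr.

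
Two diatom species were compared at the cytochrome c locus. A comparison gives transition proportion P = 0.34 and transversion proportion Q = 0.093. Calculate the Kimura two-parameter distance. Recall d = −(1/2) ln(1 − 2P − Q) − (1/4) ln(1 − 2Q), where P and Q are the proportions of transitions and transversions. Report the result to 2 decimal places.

Under the Kimura two-parameter model, d = −½ ln(1 − 2P − Q) − ¼ ln(1 − 2Q).
1 − 2P − Q = 0.227, giving −½ ln(0.227) = 0.741403.
1 − 2Q = 0.814, giving −¼ ln(0.814) = 0.051449.
d = 0.741403 + 0.051449 = 0.792852.

0.79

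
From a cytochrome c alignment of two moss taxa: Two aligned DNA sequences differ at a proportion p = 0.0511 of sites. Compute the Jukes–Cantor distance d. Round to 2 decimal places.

0.05

d = −(3/4) ln(1 − 4p/3) = −0.75 ln(1 − 0.068133) = −0.75 ln(0.931867)
  = −0.75 × (-0.070565) = 0.052924 substitutions/site.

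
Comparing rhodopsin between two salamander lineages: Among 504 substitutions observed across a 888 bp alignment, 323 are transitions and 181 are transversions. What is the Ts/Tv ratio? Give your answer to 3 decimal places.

1.785

R = 323/181 = 1.784530… ≈ 1.785 (to 3 d.p.).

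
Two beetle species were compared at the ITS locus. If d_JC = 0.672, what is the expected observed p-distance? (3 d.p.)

p = (3/4)(1 − e^(−4d/3)) = 0.75 × (1 − e^(-0.896)) = 0.75 × (1 − 0.408199) = 0.443851.

0.444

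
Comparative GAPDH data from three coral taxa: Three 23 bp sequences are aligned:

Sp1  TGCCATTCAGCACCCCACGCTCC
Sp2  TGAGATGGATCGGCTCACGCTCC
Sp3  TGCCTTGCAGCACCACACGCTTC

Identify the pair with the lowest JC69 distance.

Sp1–Sp2: 8/23 differ, p = 0.348, d = 0.467.
Sp1–Sp3: 4/23 differ, p = 0.174, d = 0.198.
Sp2–Sp3: 9/23 differ, p = 0.391, d = 0.553.
The smallest distance is between Sp1 and Sp3.

Sp1 and Sp3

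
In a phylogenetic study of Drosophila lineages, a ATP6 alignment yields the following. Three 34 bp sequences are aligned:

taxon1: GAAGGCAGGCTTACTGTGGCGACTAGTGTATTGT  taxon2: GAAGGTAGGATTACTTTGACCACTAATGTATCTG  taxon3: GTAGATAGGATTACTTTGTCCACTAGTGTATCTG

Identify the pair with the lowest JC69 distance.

taxon1–taxon2: 9/34 differ, p = 0.265, d = 0.326.
taxon1–taxon3: 10/34 differ, p = 0.294, d = 0.373.
taxon2–taxon3: 4/34 differ, p = 0.118, d = 0.128.
The smallest distance is between taxon2 and taxon3.

taxon2 and taxon3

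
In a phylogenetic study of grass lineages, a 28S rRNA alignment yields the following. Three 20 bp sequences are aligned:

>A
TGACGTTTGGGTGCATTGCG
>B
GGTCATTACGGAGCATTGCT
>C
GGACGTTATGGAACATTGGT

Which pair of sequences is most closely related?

B and C

A–B: 7/20 differ, p = 0.350, d = 0.471.
A–C: 7/20 differ, p = 0.350, d = 0.471.
B–C: 5/20 differ, p = 0.250, d = 0.304.
The smallest distance is between B and C.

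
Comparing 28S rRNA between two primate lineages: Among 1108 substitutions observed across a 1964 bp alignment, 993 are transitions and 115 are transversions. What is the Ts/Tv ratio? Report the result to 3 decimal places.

R = 993/115 = 8.634782… ≈ 8.635 (to 3 d.p.).

8.635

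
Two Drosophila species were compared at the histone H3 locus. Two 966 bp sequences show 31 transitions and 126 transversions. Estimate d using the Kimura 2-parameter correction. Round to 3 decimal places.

P = 31/966 ≈ 0.032091 and Q = 126/966 ≈ 0.130435.
Under the Kimura two-parameter model, d = −½ ln(1 − 2P − Q) − ¼ ln(1 − 2Q).
1 − 2P − Q = 0.805383, giving −½ ln(0.805383) = 0.108219.
1 − 2Q = 0.73913, giving −¼ ln(0.73913) = 0.075570.
d = 0.108219 + 0.075570 = 0.183789.

0.184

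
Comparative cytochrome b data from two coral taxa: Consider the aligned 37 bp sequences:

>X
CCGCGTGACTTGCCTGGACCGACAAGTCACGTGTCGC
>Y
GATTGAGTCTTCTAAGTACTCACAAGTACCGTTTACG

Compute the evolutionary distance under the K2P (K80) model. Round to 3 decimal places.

Of 37 sites, 3 differences are transitions and 16 are transversions, so P = 3/37 ≈ 0.081081 and Q = 16/37 ≈ 0.432432.
Under the Kimura two-parameter model, d = −½ ln(1 − 2P − Q) − ¼ ln(1 − 2Q).
1 − 2P − Q = 0.405406, giving −½ ln(0.405406) = 0.451433.
1 − 2Q = 0.135136, giving −¼ ln(0.135136) = 0.500368.
d = 0.451433 + 0.500368 = 0.951801.

0.952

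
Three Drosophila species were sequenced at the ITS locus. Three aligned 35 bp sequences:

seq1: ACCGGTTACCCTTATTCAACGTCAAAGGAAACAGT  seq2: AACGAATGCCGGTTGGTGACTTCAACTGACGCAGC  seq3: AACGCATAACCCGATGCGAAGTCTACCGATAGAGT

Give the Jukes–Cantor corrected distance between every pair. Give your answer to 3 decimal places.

d(seq1,seq2) = 0.782, d(seq1,seq3) = 0.572, d(seq2,seq3) = 0.782

seq1–seq2: 17/35 sites differ → p ≈ 0.485714, d = −0.75 ln(1 − 0.647619) = 0.782282 ≈ 0.782.
seq1–seq3: 14/35 sites differ → p = 0.4, d = −0.75 ln(1 − 0.533333) = 0.571605 ≈ 0.572.
seq2–seq3: 17/35 sites differ → p ≈ 0.485714, d = −0.75 ln(1 − 0.647619) = 0.782282 ≈ 0.782.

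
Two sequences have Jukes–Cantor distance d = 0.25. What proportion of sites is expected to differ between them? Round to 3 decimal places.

p = (3/4)(1 − e^(−4d/3)) = 0.75 × (1 − e^(-0.333333)) = 0.75 × (1 − 0.716532) = 0.212601.

0.213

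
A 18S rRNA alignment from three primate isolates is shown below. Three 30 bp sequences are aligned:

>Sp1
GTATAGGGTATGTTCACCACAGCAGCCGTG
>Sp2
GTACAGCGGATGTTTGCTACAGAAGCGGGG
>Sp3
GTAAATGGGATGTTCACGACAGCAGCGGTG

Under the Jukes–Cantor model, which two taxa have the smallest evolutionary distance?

Sp1–Sp2: 9/30 differ, p = 0.300, d = 0.383.
Sp1–Sp3: 5/30 differ, p = 0.167, d = 0.188.
Sp2–Sp3: 8/30 differ, p = 0.267, d = 0.330.
The smallest distance is between Sp1 and Sp3.

Sp1 and Sp3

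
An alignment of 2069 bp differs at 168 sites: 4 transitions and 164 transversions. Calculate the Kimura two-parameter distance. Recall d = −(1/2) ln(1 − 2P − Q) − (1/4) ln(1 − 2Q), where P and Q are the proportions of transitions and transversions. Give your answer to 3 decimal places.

P = 4/2069 ≈ 0.001933 and Q = 164/2069 ≈ 0.079265.
Under the Kimura two-parameter model, d = −½ ln(1 − 2P − Q) − ¼ ln(1 − 2Q).
1 − 2P − Q = 0.916869, giving −½ ln(0.916869) = 0.043395.
1 − 2Q = 0.84147, giving −¼ ln(0.84147) = 0.043151.
d = 0.043395 + 0.043151 = 0.086546.

0.087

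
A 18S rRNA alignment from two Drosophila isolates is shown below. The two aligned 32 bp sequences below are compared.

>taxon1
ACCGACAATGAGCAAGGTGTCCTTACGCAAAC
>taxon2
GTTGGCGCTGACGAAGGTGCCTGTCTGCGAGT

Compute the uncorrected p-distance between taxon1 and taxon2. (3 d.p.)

0.500

The sequences differ at 16 of 32 positions.
p = 16/32 = 0.500.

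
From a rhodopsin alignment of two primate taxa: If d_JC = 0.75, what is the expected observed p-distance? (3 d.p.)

p = (3/4)(1 − e^(−4d/3)) = 0.75 × (1 − e^(-1)) = 0.75 × (1 − 0.367879) = 0.474091.

0.474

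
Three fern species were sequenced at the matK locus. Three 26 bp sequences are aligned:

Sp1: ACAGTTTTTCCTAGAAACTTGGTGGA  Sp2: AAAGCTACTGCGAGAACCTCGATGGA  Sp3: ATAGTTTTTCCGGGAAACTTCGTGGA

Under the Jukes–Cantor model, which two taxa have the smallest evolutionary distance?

Sp1–Sp2: 9/26 differ, p = 0.346, d = 0.464.
Sp1–Sp3: 4/26 differ, p = 0.154, d = 0.172.
Sp2–Sp3: 10/26 differ, p = 0.385, d = 0.539.
The smallest distance is between Sp1 and Sp3.

Sp1 and Sp3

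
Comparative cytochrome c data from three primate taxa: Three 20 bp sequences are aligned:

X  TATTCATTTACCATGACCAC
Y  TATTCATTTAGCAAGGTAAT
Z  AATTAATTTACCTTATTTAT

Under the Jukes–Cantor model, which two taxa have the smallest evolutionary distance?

X–Y: 6/20 differ, p = 0.300, d = 0.383.
X–Z: 8/20 differ, p = 0.400, d = 0.572.
Y–Z: 8/20 differ, p = 0.400, d = 0.572.
The smallest distance is between X and Y.

X and Y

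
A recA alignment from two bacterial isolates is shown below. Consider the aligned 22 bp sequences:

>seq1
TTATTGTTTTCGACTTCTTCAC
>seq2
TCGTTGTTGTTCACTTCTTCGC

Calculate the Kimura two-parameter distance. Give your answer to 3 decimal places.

0.353

Of 22 sites, 4 differences are transitions and 2 are transversions, so P = 4/22 ≈ 0.181818 and Q = 2/22 ≈ 0.090909.
Under the Kimura two-parameter model, d = −½ ln(1 − 2P − Q) − ¼ ln(1 − 2Q).
1 − 2P − Q = 0.545455, giving −½ ln(0.545455) = 0.303067.
1 − 2Q = 0.818182, giving −¼ ln(0.818182) = 0.050168.
d = 0.303067 + 0.050168 = 0.353235.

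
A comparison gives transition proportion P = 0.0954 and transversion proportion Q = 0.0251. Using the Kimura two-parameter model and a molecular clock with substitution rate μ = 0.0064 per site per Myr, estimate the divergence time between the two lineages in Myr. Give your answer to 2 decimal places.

10.51

Under the Kimura two-parameter model, d = −½ ln(1 − 2P − Q) − ¼ ln(1 − 2Q).
1 − 2P − Q = 0.7841, giving −½ ln(0.7841) = 0.121609.
1 − 2Q = 0.9498, giving −¼ ln(0.9498) = 0.012876.
d = 0.121609 + 0.012876 = 0.134485.
Under a molecular clock d = 2μt, so t = d/(2μ) = 0.134485 / (2 × 0.0064) = 10.51 Myr.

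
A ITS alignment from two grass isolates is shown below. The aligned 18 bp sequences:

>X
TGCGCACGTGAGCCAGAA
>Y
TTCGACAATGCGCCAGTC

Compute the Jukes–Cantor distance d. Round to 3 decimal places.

The sequences differ at 8 of 18 sites (2, 5, 6, 7, 8, 11, 17, 18), so p = 8/18 ≈ 0.444444.
d = −(3/4) ln(1 − 4p/3) = −0.75 ln(1 − 0.592592) = −0.75 ln(0.407408)
  = −0.75 × (-0.897940) = 0.673455 substitutions/site.

0.673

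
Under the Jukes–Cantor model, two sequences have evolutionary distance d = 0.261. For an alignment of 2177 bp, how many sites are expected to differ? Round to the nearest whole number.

480

Invert JC69: p = (3/4)(1 − e^(−4d/3)) = 0.75 × (1 − e^(-0.348)) = 0.75 × (1 − 0.706099) = 0.220426.
Expected differing sites = pL ≈ 0.220426 × 2177 = 479.867402 ≈ 480.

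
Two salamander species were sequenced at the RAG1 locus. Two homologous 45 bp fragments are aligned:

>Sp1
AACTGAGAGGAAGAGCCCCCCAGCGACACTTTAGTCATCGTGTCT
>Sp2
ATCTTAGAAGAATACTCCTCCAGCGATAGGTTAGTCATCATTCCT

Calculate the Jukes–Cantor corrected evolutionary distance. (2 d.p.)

The sequences differ at 13 of 45 sites, so p = 13/45 ≈ 0.288889.
d = −(3/4) ln(1 − 4p/3) = −0.75 ln(1 − 0.385185) = −0.75 ln(0.614815)
  = −0.75 × (-0.486434) = 0.364826 substitutions/site.

0.36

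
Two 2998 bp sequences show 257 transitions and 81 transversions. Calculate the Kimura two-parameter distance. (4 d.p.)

P = 257/2998 ≈ 0.085724 and Q = 81/2998 ≈ 0.027018.
Under the Kimura two-parameter model, d = −½ ln(1 − 2P − Q) − ¼ ln(1 − 2Q).
1 − 2P − Q = 0.801534, giving −½ ln(0.801534) = 0.110614.
1 − 2Q = 0.945964, giving −¼ ln(0.945964) = 0.013888.
d = 0.110614 + 0.013888 = 0.124502.

0.1245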